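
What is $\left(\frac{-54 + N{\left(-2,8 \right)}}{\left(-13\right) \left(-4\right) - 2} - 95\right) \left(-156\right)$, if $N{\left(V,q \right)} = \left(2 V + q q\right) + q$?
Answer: $\frac{369408}{25} \approx 14776.0$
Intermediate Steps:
$N{\left(V,q \right)} = q + q^{2} + 2 V$ ($N{\left(V,q \right)} = \left(2 V + q^{2}\right) + q = \left(q^{2} + 2 V\right) + q = q + q^{2} + 2 V$)
$\left(\frac{-54 + N{\left(-2,8 \right)}}{\left(-13\right) \left(-4\right) - 2} - 95\right) \left(-156\right) = \left(\frac{-54 + \left(8 + 8^{2} + 2 \left(-2\right)\right)}{\left(-13\right) \left(-4\right) - 2} - 95\right) \left(-156\right) = \left(\frac{-54 + \left(8 + 64 - 4\right)}{52 - 2} - 95\right) \left(-156\right) = \left(\frac{-54 + 68}{50} - 95\right) \left(-156\right) = \left(14 \cdot \frac{1}{50} - 95\right) \left(-156\right) = \left(\frac{7}{25} - 95\right) \left(-156\right) = \left(- \frac{2368}{25}\right) \left(-156\right) = \frac{369408}{25}$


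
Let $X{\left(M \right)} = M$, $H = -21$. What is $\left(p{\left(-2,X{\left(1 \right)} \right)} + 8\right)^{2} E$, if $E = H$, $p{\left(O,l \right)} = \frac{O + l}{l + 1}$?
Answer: $- \frac{4725}{4} \approx -1181.3$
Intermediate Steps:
$p{\left(O,l \right)} = \frac{O + l}{1 + l}$
$E = -21$
$\left(p{\left(-2,X{\left(1 \right)} \right)} + 8\right)^{2} E = \left(\frac{-2 + 1}{1 + 1} + 8\right)^{2} \left(-21\right) = \left(\frac{1}{2} \left(-1\right) + 8\right)^{2} \left(-21\right) = \left(- \frac{1}{2} + 8\right)^{2} \left(-21\right) = \left(\frac{15}{2}\right)^{2} \left(-21\right) = \frac{225}{4} \left(-21\right) = - \frac{4725}{4}$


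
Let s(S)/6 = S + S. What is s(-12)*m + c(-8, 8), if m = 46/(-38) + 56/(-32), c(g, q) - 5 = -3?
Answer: 8138/19 ≈ 428.32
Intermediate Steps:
s(S) = 12*S (s(S) = 6*(S + S) = 6*(2*S) = 12*S)
c(g, q) = 2 (c(g, q) = 5 - 3 = 2)
m = -225/76 (m = 46*(-1/38) + 56*(-1/32) = -23/19 - 7/4 = -225/76 ≈ -2.9605)
s(-12)*m + c(-8, 8) = (12*(-12))*(-225/76) + 2 = -144*(-225/76) + 2 = 8100/19 + 2 = 8138/19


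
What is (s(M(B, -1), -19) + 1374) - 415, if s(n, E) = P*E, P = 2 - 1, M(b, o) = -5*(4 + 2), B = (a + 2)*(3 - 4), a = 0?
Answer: 940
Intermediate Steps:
B = -2 (B = (0 + 2)*(3 - 4) = 2*(-1) = -2)
M(b, o) = -30 (M(b, o) = -5*6 = -30)
P = 1
s(n, E) = E (s(n, E) = 1*E = E)
(s(M(B, -1), -19) + 1374) - 415 = (-19 + 1374) - 415 = 1355 - 415 = 940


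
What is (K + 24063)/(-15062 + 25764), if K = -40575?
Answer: -8256/5351 ≈ -1.5429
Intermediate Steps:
(K + 24063)/(-15062 + 25764) = (-40575 + 24063)/(-15062 + 25764) = -16512/10702 = -16512*1/10702 = -8256/5351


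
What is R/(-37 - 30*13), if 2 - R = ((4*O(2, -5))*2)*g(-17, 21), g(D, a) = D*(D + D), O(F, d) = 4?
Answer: 2642/61 ≈ 43.311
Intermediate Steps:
g(D, a) = 2*D² (g(D, a) = D*(2*D) = 2*D²)
R = -18494 (R = 2 - (4*4)*2*2*(-17)² = 2 - 16*2*2*289 = 2 - 32*578 = 2 - 1*18496 = 2 - 18496 = -18494)
R/(-37 - 30*13) = -18494/(-37 - 30*13) = -18494/(-37 - 390) = -18494/(-427) = -18494*(-1/427) = 2642/61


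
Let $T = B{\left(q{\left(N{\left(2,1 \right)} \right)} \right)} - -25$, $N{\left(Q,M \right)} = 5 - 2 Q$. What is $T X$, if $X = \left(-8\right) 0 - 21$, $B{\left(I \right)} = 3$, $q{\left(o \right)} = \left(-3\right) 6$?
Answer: $-588$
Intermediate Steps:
$q{\left(o \right)} = -18$
$T = 28$ ($T = 3 - -25 = 3 + 25 = 28$)
$X = -21$ ($X = 0 - 21 = -21$)
$T X = 28 \left(-21\right) = -588$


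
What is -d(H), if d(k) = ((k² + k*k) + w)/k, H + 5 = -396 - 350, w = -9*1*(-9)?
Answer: 1128083/751 ≈ 1502.1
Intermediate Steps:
w = 81 (w = -9*(-9) = 81)
H = -751 (H = -5 + (-396 - 350) = -5 - 746 = -751)
d(k) = (81 + 2*k²)/k (d(k) = ((k² + k*k) + 81)/k = ((k² + k²) + 81)/k = (2*k² + 81)/k = (81 + 2*k²)/k)
-d(H) = -(2*(-751) + 81/(-751)) = -(-1502 + 81*(-1/751)) = -(-1502 - 81/751) = -1*(-1128083/751) = 1128083/751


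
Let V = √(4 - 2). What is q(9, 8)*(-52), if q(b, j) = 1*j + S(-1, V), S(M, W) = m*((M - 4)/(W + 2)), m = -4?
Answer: -1456 + 520*√2 ≈ -720.61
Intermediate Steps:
V = √2 ≈ 1.4142
S(M, W) = -4*(-4 + M)/(2 + W) (S(M, W) = -4*(M - 4)/(W + 2) = -4*(-4 + M)/(2 + W))
q(b, j) = j + 20/(2 + √2) (q(b, j) = 1*j + 4*(4 - 1*(-1))/(2 + √2) = j + 4*(4 + 1)/(2 + √2) = j + 4*5/(2 + √2) = j + 20/(2 + √2))
q(9, 8)*(-52) = (20 + 8 - 10*√2)*(-52) = (28 - 10*√2)*(-52) = -1456 + 520*√2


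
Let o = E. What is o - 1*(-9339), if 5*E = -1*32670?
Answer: 2805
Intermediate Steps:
E = -6534 (E = (-1*32670)/5 = (1/5)*(-32670) = -6534)
o = -6534
o - 1*(-9339) = -6534 - 1*(-9339) = -6534 + 9339 = 2805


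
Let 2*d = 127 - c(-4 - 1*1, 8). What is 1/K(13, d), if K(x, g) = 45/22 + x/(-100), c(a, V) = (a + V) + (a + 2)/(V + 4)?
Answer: 1100/2107 ≈ 0.52207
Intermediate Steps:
c(a, V) = V + a + (2 + a)/(4 + V) (c(a, V) = (V + a) + (2 + a)/(4 + V) = V + a + (2 + a)/(4 + V))
d = 497/8 (d = (127 - (2 + 8² + 4*8 + 5*(-4 - 1*1) + 8*(-4 - 1*1))/(4 + 8))/2 = (127 - (2 + 64 + 32 + 5*(-4 - 1) + 8*(-4 - 1))/12)/2 = (127 - (2 + 64 + 32 + 5*(-5) + 8*(-5))/12)/2 = (127 - (2 + 64 + 32 - 25 - 40)/12)/2 = (127 - 33/12)/2 = (127 - 1*11/4)/2 = (127 - 11/4)/2 = (½)*(497/4) = 497/8 ≈ 62.125)
K(x, g) = 45/22 - x/100 (K(x, g) = 45*(1/22) + x*(-1/100) = 45/22 - x/100)
1/K(13, d) = 1/(45/22 - 1/100*13) = 1/(45/22 - 13/100) = 1/(2107/1100) = 1100/2107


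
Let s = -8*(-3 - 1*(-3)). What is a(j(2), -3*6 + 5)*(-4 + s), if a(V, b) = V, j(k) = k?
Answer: -8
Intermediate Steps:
s = 0 (s = -8*(-3 + 3) = -8*0 = 0)
a(j(2), -3*6 + 5)*(-4 + s) = 2*(-4 + 0) = 2*(-4) = -8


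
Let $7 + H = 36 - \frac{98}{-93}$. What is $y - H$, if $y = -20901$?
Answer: $- \frac{1946588}{93} \approx -20931.0$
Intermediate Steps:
$H = \frac{2795}{93}$ ($H = -7 + \left(36 - \frac{98}{-93}\right) = -7 + \left(36 - - \frac{98}{93}\right) = -7 + \left(36 + \frac{98}{93}\right) = -7 + \frac{3446}{93} = \frac{2795}{93} \approx 30.054$)
$y - H = -20901 - \frac{2795}{93} = - \frac{1946588}{93}$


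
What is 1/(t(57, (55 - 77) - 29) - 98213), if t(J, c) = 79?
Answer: -1/98134 ≈ -1.0190e-5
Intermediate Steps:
1/(t(57, (55 - 77) - 29) - 98213) = 1/(79 - 98213) = 1/(-98134) = -1/98134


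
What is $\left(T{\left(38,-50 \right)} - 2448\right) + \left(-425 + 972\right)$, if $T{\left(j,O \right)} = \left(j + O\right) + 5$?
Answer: $-1908$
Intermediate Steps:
$T{\left(j,O \right)} = 5 + O + j$ ($T{\left(j,O \right)} = \left(O + j\right) + 5 = 5 + O + j$)
$\left(T{\left(38,-50 \right)} - 2448\right) + \left(-425 + 972\right) = \left(\left(5 - 50 + 38\right) - 2448\right) + \left(-425 + 972\right) = \left(-7 - 2448\right) + 547 = -2455 + 547 = -1908$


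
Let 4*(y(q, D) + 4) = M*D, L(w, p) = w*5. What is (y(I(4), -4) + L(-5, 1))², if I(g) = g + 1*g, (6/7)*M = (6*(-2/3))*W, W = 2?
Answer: 3481/9 ≈ 386.78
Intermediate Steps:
L(w, p) = 5*w
M = -28/3 (M = 7*((6*(-2/3))*2)/6 = 7*((6*(-2*⅓))*2)/6 = 7*((6*(-⅔))*2)/6 = 7*(-4*2)/6 = (7/6)*(-8) = -28/3 ≈ -9.3333)
I(g) = 2*g (I(g) = g + g = 2*g)
y(q, D) = -4 - 7*D/3 (y(q, D) = -4 + (-28*D/3)/4 = -4 - 7*D/3)
(y(I(4), -4) + L(-5, 1))² = ((-4 - 7/3*(-4)) + 5*(-5))² = ((-4 + 28/3) - 25)² = (16/3 - 25)² = (-59/3)² = 3481/9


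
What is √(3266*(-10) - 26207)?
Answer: 37*I*√43 ≈ 242.63*I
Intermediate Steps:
√(3266*(-10) - 26207) = √(-32660 - 26207) = √(-58867) = 37*I*√43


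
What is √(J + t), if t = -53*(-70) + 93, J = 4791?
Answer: √8594 ≈ 92.704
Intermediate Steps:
t = 3803 (t = 3710 + 93 = 3803)
√(J + t) = √(4791 + 3803) = √8594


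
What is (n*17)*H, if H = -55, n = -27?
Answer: 25245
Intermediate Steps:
(n*17)*H = -27*17*(-55) = -459*(-55) = 25245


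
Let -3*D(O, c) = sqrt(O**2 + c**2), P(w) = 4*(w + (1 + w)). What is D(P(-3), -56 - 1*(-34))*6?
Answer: -4*sqrt(221) ≈ -59.464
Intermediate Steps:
P(w) = 4 + 8*w (P(w) = 4*(1 + 2*w) = 4 + 8*w)
D(O, c) = -sqrt(O**2 + c**2)/3
D(P(-3), -56 - 1*(-34))*6 = -sqrt((4 + 8*(-3))**2 + (-56 - 1*(-34))**2)/3*6 = -sqrt((4 - 24)**2 + (-56 + 34)**2)/3*6 = -sqrt((-20)**2 + (-22)**2)/3*6 = -sqrt(400 + 484)/3*6 = -2*sqrt(221)/3*6 = -4*sqrt(221)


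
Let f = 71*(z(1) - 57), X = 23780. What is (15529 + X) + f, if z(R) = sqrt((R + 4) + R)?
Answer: 35262 + 71*sqrt(6) ≈ 35436.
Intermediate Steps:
z(R) = sqrt(4 + 2*R) (z(R) = sqrt((4 + R) + R) = sqrt(4 + 2*R))
f = -4047 + 71*sqrt(6) (f = 71*(sqrt(4 + 2*1) - 57) = 71*(sqrt(4 + 2) - 57) = 71*(sqrt(6) - 57) = 71*(-57 + sqrt(6)) = -4047 + 71*sqrt(6) ≈ -3873.1)
(15529 + X) + f = (15529 + 23780) + (-4047 + 71*sqrt(6)) = 39309 + (-4047 + 71*sqrt(6)) = 35262 + 71*sqrt(6)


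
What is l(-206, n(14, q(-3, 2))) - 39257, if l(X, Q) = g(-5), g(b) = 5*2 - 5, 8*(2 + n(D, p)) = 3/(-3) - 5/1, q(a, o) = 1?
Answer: -39252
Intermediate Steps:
n(D, p) = -11/4 (n(D, p) = -2 + (3/(-3) - 5/1)/8 = -2 + (3*(-⅓) - 5*1)/8 = -2 + (-1 - 5)/8 = -2 + (⅛)*(-6) = -2 - ¾ = -11/4)
g(b) = 5 (g(b) = 10 - 5 = 5)
l(X, Q) = 5
l(-206, n(14, q(-3, 2))) - 39257 = 5 - 39257 = -39252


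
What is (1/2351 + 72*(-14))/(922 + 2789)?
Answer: -2369807/8724561 ≈ -0.27162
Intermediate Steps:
(1/2351 + 72*(-14))/(922 + 2789) = (1/2351 - 1008)/3711 = -2369807/2351*1/3711 = -2369807/8724561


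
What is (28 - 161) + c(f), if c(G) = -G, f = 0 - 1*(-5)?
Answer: -138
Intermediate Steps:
f = 5 (f = 0 + 5 = 5)
(28 - 161) + c(f) = (28 - 161) - 1*5 = -133 - 5 = -138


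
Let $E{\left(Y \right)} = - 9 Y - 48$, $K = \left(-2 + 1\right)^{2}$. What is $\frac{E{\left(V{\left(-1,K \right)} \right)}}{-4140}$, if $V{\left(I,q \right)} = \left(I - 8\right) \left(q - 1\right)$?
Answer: $\frac{4}{345} \approx 0.011594$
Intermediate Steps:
$K = 1$ ($K = \left(-1\right)^{2} = 1$)
$V{\left(I,q \right)} = \left(-1 + q\right) \left(-8 + I\right)$ ($V{\left(I,q \right)} = \left(-8 + I\right) \left(-1 + q\right) = \left(-1 + q\right) \left(-8 + I\right)$)
$E{\left(Y \right)} = -48 - 9 Y$
$\frac{E{\left(V{\left(-1,K \right)} \right)}}{-4140} = \frac{-48 - 9 \left(8 - -1 - 8 - 1\right)}{-4140} = \left(-48 - 9 \left(8 + 1 - 8 - 1\right)\right) \left(- \frac{1}{4140}\right) = \left(-48 - 0\right) \left(- \frac{1}{4140}\right) = \left(-48 + 0\right) \left(- \frac{1}{4140}\right) = \left(-48\right) \left(- \frac{1}{4140}\right) = \frac{4}{345}$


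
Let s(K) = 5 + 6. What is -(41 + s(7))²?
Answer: -2704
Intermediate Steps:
s(K) = 11
-(41 + s(7))² = -(41 + 11)² = -1*52² = -1*2704 = -2704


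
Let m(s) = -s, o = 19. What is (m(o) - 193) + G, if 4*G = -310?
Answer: -579/2 ≈ -289.50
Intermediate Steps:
G = -155/2 (G = (¼)*(-310) = -155/2 ≈ -77.500)
(m(o) - 193) + G = (-1*19 - 193) - 155/2 = (-19 - 193) - 155/2 = -212 - 155/2 = -579/2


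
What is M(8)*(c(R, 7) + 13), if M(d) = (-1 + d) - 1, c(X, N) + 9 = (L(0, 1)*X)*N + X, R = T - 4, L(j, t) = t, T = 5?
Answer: 72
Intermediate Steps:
R = 1 (R = 5 - 4 = 1)
c(X, N) = -9 + X + N*X (c(X, N) = -9 + ((1*X)*N + X) = -9 + (X*N + X) = -9 + (N*X + X) = -9 + (X + N*X) = -9 + X + N*X)
M(d) = -2 + d
M(8)*(c(R, 7) + 13) = (-2 + 8)*((-9 + 1 + 7*1) + 13) = 6*((-9 + 1 + 7) + 13) = 6*(-1 + 13) = 6*12 = 72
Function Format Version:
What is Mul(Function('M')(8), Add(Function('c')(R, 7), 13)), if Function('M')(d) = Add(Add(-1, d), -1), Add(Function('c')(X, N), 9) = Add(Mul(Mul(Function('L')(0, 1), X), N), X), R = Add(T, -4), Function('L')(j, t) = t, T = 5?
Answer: 72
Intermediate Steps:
R = 1 (R = Add(5, -4) = 1)
Function('c')(X, N) = Add(-9, X, Mul(N, X)) (Function('c')(X, N) = Add(-9, Add(Mul(Mul(1, X), N), X)) = Add(-9, Add(Mul(X, N), X)) = Add(-9, Add(Mul(N, X), X)) = Add(-9, Add(X, Mul(N, X))) = Add(-9, X, Mul(N, X)))
Function('M')(d) = Add(-2, d)
Mul(Function('M')(8), Add(Function('c')(R, 7), 13)) = Mul(Add(-2, 8), Add(Add(-9, 1, Mul(7, 1)), 13)) = Mul(6, Add(Add(-9, 1, 7), 13)) = Mul(6, Add(-1, 13)) = Mul(6, 12) = 72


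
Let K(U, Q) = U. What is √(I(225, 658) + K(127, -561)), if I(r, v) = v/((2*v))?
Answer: √510/2 ≈ 11.292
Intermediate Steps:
I(r, v) = ½ (I(r, v) = v*(1/(2*v)) = ½)
√(I(225, 658) + K(127, -561)) = √(½ + 127) = √(255/2) = √510/2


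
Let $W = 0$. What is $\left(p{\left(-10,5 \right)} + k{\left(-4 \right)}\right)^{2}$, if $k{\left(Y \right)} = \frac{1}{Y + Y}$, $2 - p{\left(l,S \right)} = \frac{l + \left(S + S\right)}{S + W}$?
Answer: $\frac{225}{64} \approx 3.5156$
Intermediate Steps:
$p{\left(l,S \right)} = 2 - \frac{l + 2 S}{S}$ ($p{\left(l,S \right)} = 2 - \frac{l + \left(S + S\right)}{S + 0} = 2 - \frac{l + 2 S}{S}$)
$k{\left(Y \right)} = \frac{1}{2 Y}$
$\left(p{\left(-10,5 \right)} + k{\left(-4 \right)}\right)^{2} = \left(\left(-1\right) \left(-10\right) \frac{1}{5} + \frac{1}{2 \left(-4\right)}\right)^{2} = \left(\left(-1\right) \left(-10\right) \frac{1}{5} + \frac{1}{2} \left(- \frac{1}{4}\right)\right)^{2} = \left(2 - \frac{1}{8}\right)^{2} = \left(\frac{15}{8}\right)^{2} = \frac{225}{64}$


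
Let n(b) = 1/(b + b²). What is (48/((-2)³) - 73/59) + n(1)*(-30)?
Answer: -1312/59 ≈ -22.237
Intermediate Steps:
(48/((-2)³) - 73/59) + n(1)*(-30) = (48/((-2)³) - 73/59) + (1/(1*(1 + 1)))*(-30) = (48/(-8) - 73*1/59) + (1/2)*(-30) = (48*(-⅛) - 73/59) + (1*(½))*(-30) = (-6 - 73/59) + (½)*(-30) = -427/59 - 15 = -1312/59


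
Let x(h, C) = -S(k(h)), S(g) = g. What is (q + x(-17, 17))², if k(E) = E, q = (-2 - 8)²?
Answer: 13689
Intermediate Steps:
q = 100 (q = (-10)² = 100)
x(h, C) = -h
(q + x(-17, 17))² = (100 - 1*(-17))² = (100 + 17)² = 117² = 13689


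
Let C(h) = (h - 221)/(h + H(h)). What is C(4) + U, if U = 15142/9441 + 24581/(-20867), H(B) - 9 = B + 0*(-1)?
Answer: -41323879118/3349090899 ≈ -12.339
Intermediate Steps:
H(B) = 9 + B (H(B) = 9 + (B + 0*(-1)) = 9 + (B + 0) = 9 + B)
U = 83898893/197005347 (U = 15142*(1/9441) + 24581*(-1/20867) = 15142/9441 - 24581/20867 = 83898893/197005347 ≈ 0.42587)
C(h) = (-221 + h)/(9 + 2*h) (C(h) = (h - 221)/(h + (9 + h)) = (-221 + h)/(9 + 2*h))
C(4) + U = (-221 + 4)/(9 + 2*4) + 83898893/197005347 = -217/(9 + 8) + 83898893/197005347 = -217/17 + 83898893/197005347 = -41323879118/3349090899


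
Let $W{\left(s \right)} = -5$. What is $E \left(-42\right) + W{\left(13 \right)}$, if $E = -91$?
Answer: $3817$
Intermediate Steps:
$E \left(-42\right) + W{\left(13 \right)} = \left(-91\right) \left(-42\right) - 5 = 3822 - 5 = 3817$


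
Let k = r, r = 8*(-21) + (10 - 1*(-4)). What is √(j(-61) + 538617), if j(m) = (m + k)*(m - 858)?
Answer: √736202 ≈ 858.02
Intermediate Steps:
r = -154 (r = -168 + (10 + 4) = -168 + 14 = -154)
k = -154
j(m) = (-858 + m)*(-154 + m) (j(m) = (m - 154)*(m - 858) = (-154 + m)*(-858 + m) = (-858 + m)*(-154 + m))
√(j(-61) + 538617) = √((132132 + (-61)² - 1012*(-61)) + 538617) = √((132132 + 3721 + 61732) + 538617) = √(197585 + 538617) = √736202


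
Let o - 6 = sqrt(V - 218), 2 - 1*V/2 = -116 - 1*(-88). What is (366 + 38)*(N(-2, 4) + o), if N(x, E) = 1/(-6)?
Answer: 7070/3 + 404*I*sqrt(158) ≈ 2356.7 + 5078.2*I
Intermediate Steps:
N(x, E) = -1/6
V = 60 (V = 4 - 2*(-116 - 1*(-88)) = 4 - 2*(-116 + 88) = 4 - 2*(-28) = 4 + 56 = 60)
o = 6 + I*sqrt(158) (o = 6 + sqrt(60 - 218) = 6 + sqrt(-158) = 6 + I*sqrt(158) ≈ 6.0 + 12.57*I)
(366 + 38)*(N(-2, 4) + o) = (366 + 38)*(-1/6 + (6 + I*sqrt(158))) = 404*(35/6 + I*sqrt(158)) = 7070/3 + 404*I*sqrt(158)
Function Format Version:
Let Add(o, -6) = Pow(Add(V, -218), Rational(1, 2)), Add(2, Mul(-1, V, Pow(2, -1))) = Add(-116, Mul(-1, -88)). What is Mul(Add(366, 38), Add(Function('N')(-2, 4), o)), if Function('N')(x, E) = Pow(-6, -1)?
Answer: Add(Rational(7070, 3), Mul(404, I, Pow(158, Rational(1, 2)))) ≈ Add(2356.7, Mul(5078.2, I))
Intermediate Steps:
Function('N')(x, E) = Rational(-1, 6)
V = 60 (V = Add(4, Mul(-2, Add(-116, Mul(-1, -88)))) = Add(4, Mul(-2, Add(-116, 88))) = Add(4, Mul(-2, -28)) = Add(4, 56) = 60)
o = Add(6, Mul(I, Pow(158, Rational(1, 2)))) (o = Add(6, Pow(Add(60, -218), Rational(1, 2))) = Add(6, Pow(-158, Rational(1, 2))) = Add(6, Mul(I, Pow(158, Rational(1, 2)))) ≈ Add(6.0000, Mul(12.570, I)))
Mul(Add(366, 38), Add(Function('N')(-2, 4), o)) = Mul(Add(366, 38), Add(Rational(-1, 6), Add(6, Mul(I, Pow(158, Rational(1, 2)))))) = Mul(404, Add(Rational(35, 6), Mul(I, Pow(158, Rational(1, 2))))) = Add(Rational(7070, 3), Mul(404, I, Pow(158, Rational(1, 2))))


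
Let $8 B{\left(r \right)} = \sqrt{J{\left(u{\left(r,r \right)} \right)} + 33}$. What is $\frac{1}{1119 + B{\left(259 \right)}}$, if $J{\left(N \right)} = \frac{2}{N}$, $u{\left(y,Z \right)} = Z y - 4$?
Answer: $\frac{4803786432}{5375434803865} - \frac{24 \sqrt{16497535979}}{5375434803865} \approx 0.00089308$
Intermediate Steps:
$u{\left(y,Z \right)} = -4 + Z y$
$B{\left(r \right)} = \frac{\sqrt{33 + \frac{2}{-4 + r^{2}}}}{8}$ ($B{\left(r \right)} = \frac{\sqrt{\frac{2}{-4 + r r} + 33}}{8} = \frac{\sqrt{\frac{2}{-4 + r^{2}} + 33}}{8} = \frac{\sqrt{33 + \frac{2}{-4 + r^{2}}}}{8}$)
$\frac{1}{1119 + B{\left(259 \right)}} = \frac{1}{1119 + \frac{\sqrt{\frac{-130 + 33 \cdot 259^{2}}{-4 + 259^{2}}}}{8}} = \frac{1}{1119 + \frac{\sqrt{\frac{-130 + 33 \cdot 67081}{-4 + 67081}}}{8}} = \frac{1}{1119 + \frac{\sqrt{\frac{-130 + 2213673}{67077}}}{8}} = \frac{1}{1119 + \frac{\sqrt{\frac{1}{67077} \cdot 2213543}}{8}} = \frac{1}{1119 + \frac{\sqrt{\frac{2213543}{67077}}}{8}} = \frac{1}{1119 + \frac{\frac{1}{22359} \sqrt{16497535979}}{8}} = \frac{1}{1119 + \frac{\sqrt{16497535979}}{178872}}$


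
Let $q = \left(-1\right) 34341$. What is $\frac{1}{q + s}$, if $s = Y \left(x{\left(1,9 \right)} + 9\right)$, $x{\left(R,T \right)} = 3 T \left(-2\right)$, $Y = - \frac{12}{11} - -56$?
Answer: $- \frac{11}{404931} \approx -2.7165 \cdot 10^{-5}$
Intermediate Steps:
$Y = \frac{604}{11}$ ($Y = \left(-12\right) \frac{1}{11} + 56 = - \frac{12}{11} + 56 = \frac{604}{11} \approx 54.909$)
$x{\left(R,T \right)} = - 6 T$
$s = - \frac{27180}{11}$ ($s = \frac{604 \left(\left(-6\right) 9 + 9\right)}{11} = \frac{604 \left(-54 + 9\right)}{11} = \frac{604}{11} \left(-45\right) = - \frac{27180}{11} \approx -2470.9$)
$q = -34341$
$\frac{1}{q + s} = \frac{1}{-34341 - \frac{27180}{11}} = \frac{1}{- \frac{404931}{11}} = - \frac{11}{404931}$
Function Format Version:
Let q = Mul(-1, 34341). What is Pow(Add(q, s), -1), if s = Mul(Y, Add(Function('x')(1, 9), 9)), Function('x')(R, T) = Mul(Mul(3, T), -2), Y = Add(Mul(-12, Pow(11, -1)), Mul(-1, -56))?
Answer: Rational(-11, 404931) ≈ -2.7165e-5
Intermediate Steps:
Y = Rational(604, 11) (Y = Add(Mul(-12, Rational(1, 11)), 56) = Add(Rational(-12, 11), 56) = Rational(604, 11) ≈ 54.909)
Function('x')(R, T) = Mul(-6, T)
s = Rational(-27180, 11) (s = Mul(Rational(604, 11), Add(Mul(-6, 9), 9)) = Mul(Rational(604, 11), Add(-54, 9)) = Mul(Rational(604, 11), -45) = Rational(-27180, 11) ≈ -2470.9)
q = -34341
Pow(Add(q, s), -1) = Pow(Add(-34341, Rational(-27180, 11)), -1) = Pow(Rational(-404931, 11), -1) = Rational(-11, 404931)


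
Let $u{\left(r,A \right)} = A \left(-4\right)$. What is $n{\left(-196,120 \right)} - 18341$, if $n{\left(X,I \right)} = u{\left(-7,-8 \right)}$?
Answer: $-18309$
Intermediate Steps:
$u{\left(r,A \right)} = - 4 A$
$n{\left(X,I \right)} = 32$ ($n{\left(X,I \right)} = \left(-4\right) \left(-8\right) = 32$)
$n{\left(-196,120 \right)} - 18341 = 32 - 18341 = -18309$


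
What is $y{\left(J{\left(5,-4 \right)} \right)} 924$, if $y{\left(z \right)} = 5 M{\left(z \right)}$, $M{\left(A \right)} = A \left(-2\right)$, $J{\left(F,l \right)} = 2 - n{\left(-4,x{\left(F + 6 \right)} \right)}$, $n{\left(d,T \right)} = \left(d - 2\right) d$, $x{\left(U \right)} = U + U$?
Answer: $203280$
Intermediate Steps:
$x{\left(U \right)} = 2 U$
$n{\left(d,T \right)} = d \left(-2 + d\right)$ ($n{\left(d,T \right)} = \left(-2 + d\right) d = d \left(-2 + d\right)$)
$J{\left(F,l \right)} = -22$ ($J{\left(F,l \right)} = 2 - - 4 \left(-2 - 4\right) = 2 - \left(-4\right) \left(-6\right) = 2 - 24 = -22$)
$M{\left(A \right)} = - 2 A$
$y{\left(z \right)} = - 10 z$ ($y{\left(z \right)} = 5 \left(- 2 z\right) = - 10 z$)
$y{\left(J{\left(5,-4 \right)} \right)} 924 = \left(-10\right) \left(-22\right) 924 = 220 \cdot 924 = 203280$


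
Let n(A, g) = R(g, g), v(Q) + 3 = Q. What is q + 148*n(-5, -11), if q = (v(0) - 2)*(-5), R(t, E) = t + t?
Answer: -3231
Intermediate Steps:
v(Q) = -3 + Q
R(t, E) = 2*t
n(A, g) = 2*g
q = 25 (q = ((-3 + 0) - 2)*(-5) = (-3 - 2)*(-5) = -5*(-5) = 25)
q + 148*n(-5, -11) = 25 + 148*(2*(-11)) = 25 + 148*(-22) = 25 - 3256 = -3231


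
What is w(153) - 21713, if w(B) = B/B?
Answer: -21712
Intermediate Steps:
w(B) = 1
w(153) - 21713 = 1 - 21713 = -21712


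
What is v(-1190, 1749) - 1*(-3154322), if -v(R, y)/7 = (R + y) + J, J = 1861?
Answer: 3137382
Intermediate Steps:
v(R, y) = -13027 - 7*R - 7*y (v(R, y) = -7*((R + y) + 1861) = -7*(1861 + R + y) = -13027 - 7*R - 7*y)
v(-1190, 1749) - 1*(-3154322) = (-13027 - 7*(-1190) - 7*1749) - 1*(-3154322) = (-13027 + 8330 - 12243) + 3154322 = -16940 + 3154322 = 3137382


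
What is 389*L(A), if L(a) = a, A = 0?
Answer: 0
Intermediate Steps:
389*L(A) = 389*0 = 0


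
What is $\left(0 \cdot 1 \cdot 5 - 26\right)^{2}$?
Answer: $676$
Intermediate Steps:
$\left(0 \cdot 1 \cdot 5 - 26\right)^{2} = \left(0 \cdot 5 - 26\right)^{2} = \left(0 - 26\right)^{2} = \left(-26\right)^{2} = 676$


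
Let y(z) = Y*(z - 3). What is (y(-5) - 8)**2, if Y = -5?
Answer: 1024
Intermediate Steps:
y(z) = 15 - 5*z (y(z) = -5*(z - 3) = -5*(-3 + z) = 15 - 5*z)
(y(-5) - 8)**2 = ((15 - 5*(-5)) - 8)**2 = ((15 + 25) - 8)**2 = (40 - 8)**2 = 32**2 = 1024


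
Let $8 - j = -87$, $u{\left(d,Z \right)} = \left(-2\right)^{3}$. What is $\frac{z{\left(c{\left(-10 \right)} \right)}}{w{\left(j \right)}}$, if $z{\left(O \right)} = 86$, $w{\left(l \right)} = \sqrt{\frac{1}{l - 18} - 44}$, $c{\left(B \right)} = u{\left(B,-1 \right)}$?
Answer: $- \frac{86 i \sqrt{260799}}{3387} \approx - 12.967 i$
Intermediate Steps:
$u{\left(d,Z \right)} = -8$
$c{\left(B \right)} = -8$
$j = 95$ ($j = 8 - -87 = 8 + 87 = 95$)
$w{\left(l \right)} = \sqrt{-44 + \frac{1}{-18 + l}}$ ($w{\left(l \right)} = \sqrt{\frac{1}{-18 + l} - 44} = \sqrt{-44 + \frac{1}{-18 + l}}$)
$\frac{z{\left(c{\left(-10 \right)} \right)}}{w{\left(j \right)}} = \frac{86}{\sqrt{\frac{793 - 4180}{-18 + 95}}} = \frac{86}{\sqrt{\frac{793 - 4180}{77}}} = \frac{86}{\sqrt{\frac{1}{77} \left(-3387\right)}} = \frac{86}{\sqrt{- \frac{3387}{77}}} = \frac{86}{\frac{1}{77} i \sqrt{260799}} = 86 \left(- \frac{i \sqrt{260799}}{3387}\right) = - \frac{86 i \sqrt{260799}}{3387}$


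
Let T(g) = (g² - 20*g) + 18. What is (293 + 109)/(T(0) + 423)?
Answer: 134/147 ≈ 0.91156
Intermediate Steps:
T(g) = 18 + g² - 20*g
(293 + 109)/(T(0) + 423) = (293 + 109)/((18 + 0² - 20*0) + 423) = 402/((18 + 0 + 0) + 423) = 402/(18 + 423) = 402/441 = 402*(1/441) = 134/147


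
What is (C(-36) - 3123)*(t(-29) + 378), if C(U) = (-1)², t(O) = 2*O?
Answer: -999040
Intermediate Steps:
C(U) = 1
(C(-36) - 3123)*(t(-29) + 378) = (1 - 3123)*(2*(-29) + 378) = -3122*(-58 + 378) = -3122*320 = -999040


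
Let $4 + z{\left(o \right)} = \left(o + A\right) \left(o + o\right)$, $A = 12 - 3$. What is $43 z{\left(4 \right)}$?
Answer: $4300$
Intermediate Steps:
$A = 9$
$z{\left(o \right)} = -4 + 2 o \left(9 + o\right)$ ($z{\left(o \right)} = -4 + \left(o + 9\right) \left(o + o\right) = -4 + \left(9 + o\right) 2 o = -4 + 2 o \left(9 + o\right)$)
$43 z{\left(4 \right)} = 43 \left(-4 + 2 \cdot 4^{2} + 18 \cdot 4\right) = 43 \left(-4 + 2 \cdot 16 + 72\right) = 43 \left(-4 + 32 + 72\right) = 43 \cdot 100 = 4300$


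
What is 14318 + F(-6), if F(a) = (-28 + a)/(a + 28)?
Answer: 157481/11 ≈ 14316.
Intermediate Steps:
F(a) = (-28 + a)/(28 + a)
14318 + F(-6) = 14318 + (-28 - 6)/(28 - 6) = 14318 - 34/22 = 14318 + (1/22)*(-34) = 14318 - 17/11 = 157481/11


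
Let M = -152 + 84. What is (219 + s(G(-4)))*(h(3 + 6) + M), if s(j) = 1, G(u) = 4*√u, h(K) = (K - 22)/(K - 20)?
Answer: -14700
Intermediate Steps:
h(K) = (-22 + K)/(-20 + K)
M = -68
(219 + s(G(-4)))*(h(3 + 6) + M) = (219 + 1)*((-22 + (3 + 6))/(-20 + (3 + 6)) - 68) = 220*((-22 + 9)/(-20 + 9) - 68) = 220*(-13/(-11) - 68) = 220*(-1/11*(-13) - 68) = 220*(13/11 - 68) = 220*(-735/11) = -14700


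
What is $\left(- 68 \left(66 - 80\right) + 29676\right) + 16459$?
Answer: $47087$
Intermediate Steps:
$\left(- 68 \left(66 - 80\right) + 29676\right) + 16459 = \left(\left(-68\right) \left(-14\right) + 29676\right) + 16459 = \left(952 + 29676\right) + 16459 = 30628 + 16459 = 47087$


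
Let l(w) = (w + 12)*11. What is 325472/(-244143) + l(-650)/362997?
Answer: -1479737718/1094113291 ≈ -1.3525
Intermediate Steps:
l(w) = 132 + 11*w (l(w) = (12 + w)*11 = 132 + 11*w)
325472/(-244143) + l(-650)/362997 = 325472/(-244143) + (132 + 11*(-650))/362997 = 325472*(-1/244143) + (132 - 7150)*(1/362997) = -325472/244143 - 7018*1/362997 = -325472/244143 - 7018/362997 = -1479737718/1094113291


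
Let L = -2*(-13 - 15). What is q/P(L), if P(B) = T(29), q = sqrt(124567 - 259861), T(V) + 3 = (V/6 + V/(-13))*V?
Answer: 78*I*sqrt(135294)/5653 ≈ 5.0752*I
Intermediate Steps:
T(V) = -3 + 7*V**2/78 (T(V) = -3 + (V/6 + V/(-13))*V = -3 + (V*(1/6) + V*(-1/13))*V = -3 + (V/6 - V/13)*V = -3 + (7*V/78)*V = -3 + 7*V**2/78)
L = 56 (L = -2*(-28) = 56)
q = I*sqrt(135294) (q = sqrt(-135294) = I*sqrt(135294) ≈ 367.82*I)
P(B) = 5653/78 (P(B) = -3 + (7/78)*29**2 = -3 + (7/78)*841 = -3 + 5887/78 = 5653/78)
q/P(L) = (I*sqrt(135294))/(5653/78) = (I*sqrt(135294))*(78/5653) = 78*I*sqrt(135294)/5653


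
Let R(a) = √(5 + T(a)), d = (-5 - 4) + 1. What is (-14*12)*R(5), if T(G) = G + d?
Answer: -168*√2 ≈ -237.59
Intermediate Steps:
d = -8 (d = -9 + 1 = -8)
T(G) = -8 + G (T(G) = G - 8 = -8 + G)
R(a) = √(-3 + a) (R(a) = √(5 + (-8 + a)) = √(-3 + a))
(-14*12)*R(5) = (-14*12)*√(-3 + 5) = -168*√2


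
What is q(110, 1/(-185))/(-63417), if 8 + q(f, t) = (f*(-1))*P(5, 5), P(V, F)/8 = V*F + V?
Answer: 26408/63417 ≈ 0.41642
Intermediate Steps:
P(V, F) = 8*V + 8*F*V (P(V, F) = 8*(V*F + V) = 8*(F*V + V) = 8*(V + F*V) = 8*V + 8*F*V)
q(f, t) = -8 - 240*f (q(f, t) = -8 + (f*(-1))*(8*5*(1 + 5)) = -8 + (-f)*(8*5*6) = -8 - f*240 = -8 - 240*f)
q(110, 1/(-185))/(-63417) = (-8 - 240*110)/(-63417) = (-8 - 26400)*(-1/63417) = -26408*(-1/63417) = 26408/63417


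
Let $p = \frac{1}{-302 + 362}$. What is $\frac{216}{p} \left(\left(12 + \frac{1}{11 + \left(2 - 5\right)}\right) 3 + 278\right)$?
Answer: $4074300$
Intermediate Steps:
$p = \frac{1}{60} \approx 0.016667$
$\frac{216}{p} \left(\left(12 + \frac{1}{11 + \left(2 - 5\right)}\right) 3 + 278\right) = 216 \frac{1}{\frac{1}{60}} \left(\left(12 + \frac{1}{11 + \left(2 - 5\right)}\right) 3 + 278\right) = 216 \cdot 60 \left(\left(12 + \frac{1}{11 + \left(2 - 5\right)}\right) 3 + 278\right) = 12960 \left(\left(12 + \frac{1}{11 - 3}\right) 3 + 278\right) = 12960 \left(\left(12 + \frac{1}{8}\right) 3 + 278\right) = 12960 \left(\frac{97}{8} \cdot 3 + 278\right) = 12960 \left(\frac{291}{8} + 278\right) = 12960 \cdot \frac{2515}{8} = 4074300$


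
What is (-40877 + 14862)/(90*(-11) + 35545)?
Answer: -5203/6911 ≈ -0.75286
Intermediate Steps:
(-40877 + 14862)/(90*(-11) + 35545) = -26015/(-990 + 35545) = -26015/34555 = -26015*1/34555 = -5203/6911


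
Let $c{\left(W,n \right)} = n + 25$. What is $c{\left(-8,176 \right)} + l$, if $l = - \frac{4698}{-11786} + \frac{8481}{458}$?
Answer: $\frac{593552169}{2698994} \approx 219.92$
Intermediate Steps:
$c{\left(W,n \right)} = 25 + n$
$l = \frac{51054375}{2698994}$ ($l = \left(-4698\right) \left(- \frac{1}{11786}\right) + 8481 \cdot \frac{1}{458} = \frac{2349}{5893} + \frac{8481}{458} = \frac{51054375}{2698994} \approx 18.916$)
$c{\left(-8,176 \right)} + l = \left(25 + 176\right) + \frac{51054375}{2698994} = 201 + \frac{51054375}{2698994} = \frac{593552169}{2698994}$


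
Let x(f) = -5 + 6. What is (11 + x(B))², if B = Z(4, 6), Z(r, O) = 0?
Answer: 144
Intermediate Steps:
B = 0
x(f) = 1
(11 + x(B))² = (11 + 1)² = 12² = 144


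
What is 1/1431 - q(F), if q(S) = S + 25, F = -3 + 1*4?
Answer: -37205/1431 ≈ -25.999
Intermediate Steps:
F = 1 (F = -3 + 4 = 1)
q(S) = 25 + S
1/1431 - q(F) = 1/1431 - (25 + 1) = 1/1431 - 1*26 = 1/1431 - 26 = -37205/1431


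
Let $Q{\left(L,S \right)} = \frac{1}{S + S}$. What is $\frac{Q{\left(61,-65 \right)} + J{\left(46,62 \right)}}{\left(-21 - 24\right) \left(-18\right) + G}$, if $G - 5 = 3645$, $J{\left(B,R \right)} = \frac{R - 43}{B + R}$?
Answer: $\frac{1181}{31309200} \approx 3.7721 \cdot 10^{-5}$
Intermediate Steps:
$Q{\left(L,S \right)} = \frac{1}{2 S}$
$J{\left(B,R \right)} = \frac{-43 + R}{B + R}$
$G = 3650$ ($G = 5 + 3645 = 3650$)
$\frac{Q{\left(61,-65 \right)} + J{\left(46,62 \right)}}{\left(-21 - 24\right) \left(-18\right) + G} = \frac{\frac{1}{2 \left(-65\right)} + \frac{-43 + 62}{46 + 62}}{\left(-21 - 24\right) \left(-18\right) + 3650} = \frac{\frac{1}{2} \left(- \frac{1}{65}\right) + \frac{1}{108} \cdot 19}{\left(-45\right) \left(-18\right) + 3650} = \frac{- \frac{1}{130} + \frac{1}{108} \cdot 19}{810 + 3650} = \frac{- \frac{1}{130} + \frac{19}{108}}{4460} = \frac{1181}{7020} \cdot \frac{1}{4460} = \frac{1181}{31309200}$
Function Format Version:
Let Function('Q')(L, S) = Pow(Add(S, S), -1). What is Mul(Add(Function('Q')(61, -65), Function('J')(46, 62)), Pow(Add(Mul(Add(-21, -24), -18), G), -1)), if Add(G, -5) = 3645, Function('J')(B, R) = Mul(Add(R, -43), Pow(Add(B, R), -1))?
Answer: Rational(1181, 31309200) ≈ 3.7721e-5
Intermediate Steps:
Function('Q')(L, S) = Mul(Rational(1, 2), Pow(S, -1)) (Function('Q')(L, S) = Pow(Mul(2, S), -1) = Mul(Rational(1, 2), Pow(S, -1)))
Function('J')(B, R) = Mul(Pow(Add(B, R), -1), Add(-43, R)) (Function('J')(B, R) = Mul(Add(-43, R), Pow(Add(B, R), -1)) = Mul(Pow(Add(B, R), -1), Add(-43, R)))
G = 3650 (G = Add(5, 3645) = 3650)
Mul(Add(Function('Q')(61, -65), Function('J')(46, 62)), Pow(Add(Mul(Add(-21, -24), -18), G), -1)) = Mul(Add(Mul(Rational(1, 2), Pow(-65, -1)), Mul(Pow(Add(46, 62), -1), Add(-43, 62))), Pow(Add(Mul(Add(-21, -24), -18), 3650), -1)) = Mul(Add(Mul(Rational(1, 2), Rational(-1, 65)), Mul(Pow(108, -1), 19)), Pow(Add(Mul(-45, -18), 3650), -1)) = Mul(Add(Rational(-1, 130), Mul(Rational(1, 108), 19)), Pow(Add(810, 3650), -1)) = Mul(Add(Rational(-1, 130), Rational(19, 108)), Pow(4460, -1)) = Mul(Rational(1181, 7020), Rational(1, 4460)) = Rational(1181, 31309200)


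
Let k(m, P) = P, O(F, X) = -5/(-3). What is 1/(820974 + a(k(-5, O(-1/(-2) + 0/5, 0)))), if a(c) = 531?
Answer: 1/821505 ≈ 1.2173e-6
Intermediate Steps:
O(F, X) = 5/3 (O(F, X) = -5*(-⅓) = 5/3)
1/(820974 + a(k(-5, O(-1/(-2) + 0/5, 0)))) = 1/(820974 + 531) = 1/821505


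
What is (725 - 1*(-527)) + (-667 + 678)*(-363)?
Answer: -2741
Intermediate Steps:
(725 - 1*(-527)) + (-667 + 678)*(-363) = (725 + 527) + 11*(-363) = 1252 - 3993 = -2741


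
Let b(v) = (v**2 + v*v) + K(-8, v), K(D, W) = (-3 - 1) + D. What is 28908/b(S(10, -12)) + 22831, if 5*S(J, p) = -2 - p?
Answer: 15604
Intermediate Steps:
S(J, p) = -2/5 - p/5 (S(J, p) = (-2 - p)/5 = -2/5 - p/5)
K(D, W) = -4 + D
b(v) = -12 + 2*v**2 (b(v) = (v**2 + v*v) + (-4 - 8) = (v**2 + v**2) - 12 = 2*v**2 - 12 = -12 + 2*v**2)
28908/b(S(10, -12)) + 22831 = 28908/(-12 + 2*(-2/5 - 1/5*(-12))**2) + 22831 = 28908/(-12 + 2*(-2/5 + 12/5)**2) + 22831 = 28908/(-12 + 2*2**2) + 22831 = 28908/(-12 + 2*4) + 22831 = 28908/(-12 + 8) + 22831 = 28908/(-4) + 22831 = 28908*(-1/4) + 22831 = -7227 + 22831 = 15604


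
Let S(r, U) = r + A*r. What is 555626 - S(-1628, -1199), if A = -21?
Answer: 523066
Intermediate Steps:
S(r, U) = -20*r (S(r, U) = r - 21*r = -20*r)
555626 - S(-1628, -1199) = 555626 - (-20)*(-1628) = 555626 - 1*32560 = 555626 - 32560 = 523066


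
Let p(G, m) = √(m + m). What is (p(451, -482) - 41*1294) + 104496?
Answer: 51442 + 2*I*√241 ≈ 51442.0 + 31.048*I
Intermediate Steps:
p(G, m) = √2*√m (p(G, m) = √(2*m) = √2*√m)
(p(451, -482) - 41*1294) + 104496 = (√2*√(-482) - 41*1294) + 104496 = (√2*(I*√482) - 53054) + 104496 = (2*I*√241 - 53054) + 104496 = (-53054 + 2*I*√241) + 104496 = 51442 + 2*I*√241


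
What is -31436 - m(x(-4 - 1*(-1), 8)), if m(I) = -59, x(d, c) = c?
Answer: -31377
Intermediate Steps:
-31436 - m(x(-4 - 1*(-1), 8)) = -31436 - 1*(-59) = -31436 + 59 = -31377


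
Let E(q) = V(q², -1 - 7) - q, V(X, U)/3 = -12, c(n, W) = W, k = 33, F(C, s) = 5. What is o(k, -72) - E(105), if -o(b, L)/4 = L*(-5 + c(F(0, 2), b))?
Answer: 8205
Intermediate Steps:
V(X, U) = -36 (V(X, U) = 3*(-12) = -36)
o(b, L) = -4*L*(-5 + b)
E(q) = -36 - q
o(k, -72) - E(105) = 4*(-72)*(5 - 1*33) - (-36 - 1*105) = 4*(-72)*(5 - 33) - (-36 - 105) = 4*(-72)*(-28) - 1*(-141) = 8064 + 141 = 8205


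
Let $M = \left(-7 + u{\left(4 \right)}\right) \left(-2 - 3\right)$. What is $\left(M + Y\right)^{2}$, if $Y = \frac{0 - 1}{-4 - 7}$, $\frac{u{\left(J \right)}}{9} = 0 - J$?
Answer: $\frac{5597956}{121} \approx 46264.0$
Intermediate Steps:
$u{\left(J \right)} = - 9 J$ ($u{\left(J \right)} = 9 \left(0 - J\right) = 9 \left(- J\right) = - 9 J$)
$Y = \frac{1}{11}$ ($Y = - \frac{1}{-11} = \left(-1\right) \left(- \frac{1}{11}\right) = \frac{1}{11} \approx 0.090909$)
$M = 215$ ($M = \left(-7 - 36\right) \left(-2 - 3\right) = \left(-7 - 36\right) \left(-5\right) = \left(-43\right) \left(-5\right) = 215$)
$\left(M + Y\right)^{2} = \left(215 + \frac{1}{11}\right)^{2} = \left(\frac{2366}{11}\right)^{2} = \frac{5597956}{121}$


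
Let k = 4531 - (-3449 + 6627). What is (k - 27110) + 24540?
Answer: -1217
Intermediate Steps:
k = 1353 (k = 4531 - 1*3178 = 4531 - 3178 = 1353)
(k - 27110) + 24540 = (1353 - 27110) + 24540 = -25757 + 24540 = -1217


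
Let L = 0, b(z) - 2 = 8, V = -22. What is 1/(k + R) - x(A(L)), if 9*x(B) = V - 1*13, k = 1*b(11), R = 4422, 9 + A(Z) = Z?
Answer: 155129/39888 ≈ 3.8891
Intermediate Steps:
b(z) = 10 (b(z) = 2 + 8 = 10)
A(Z) = -9 + Z
k = 10 (k = 1*10 = 10)
x(B) = -35/9 (x(B) = (-22 - 1*13)/9 = (-22 - 13)/9 = (⅑)*(-35) = -35/9)
1/(k + R) - x(A(L)) = 1/(10 + 4422) - 1*(-35/9) = 1/4432 + 35/9 = 155129/39888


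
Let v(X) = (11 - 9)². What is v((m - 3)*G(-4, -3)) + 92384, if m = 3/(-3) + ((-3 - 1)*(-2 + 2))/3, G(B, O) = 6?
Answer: 92388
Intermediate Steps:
m = -1 (m = 3*(-⅓) - 4*0*(⅓) = -1 + 0*(⅓) = -1 + 0 = -1)
v(X) = 4 (v(X) = 2² = 4)
v((m - 3)*G(-4, -3)) + 92384 = 4 + 92384 = 92388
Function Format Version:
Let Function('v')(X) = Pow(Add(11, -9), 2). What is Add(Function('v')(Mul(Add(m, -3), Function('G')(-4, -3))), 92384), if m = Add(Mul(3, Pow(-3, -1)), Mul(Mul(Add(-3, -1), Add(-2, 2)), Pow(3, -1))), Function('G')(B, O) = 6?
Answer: 92388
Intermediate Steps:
m = -1 (m = Add(Mul(3, Rational(-1, 3)), Mul(Mul(-4, 0), Rational(1, 3))) = Add(-1, Mul(0, Rational(1, 3))) = Add(-1, 0) = -1)
Function('v')(X) = 4 (Function('v')(X) = Pow(2, 2) = 4)
Add(Function('v')(Mul(Add(m, -3), Function('G')(-4, -3))), 92384) = Add(4, 92384) = 92388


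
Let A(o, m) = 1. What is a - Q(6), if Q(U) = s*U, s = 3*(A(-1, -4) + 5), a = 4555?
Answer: 4447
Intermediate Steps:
s = 18 (s = 3*(1 + 5) = 3*6 = 18)
Q(U) = 18*U
a - Q(6) = 4555 - 18*6 = 4555 - 1*108 = 4555 - 108 = 4447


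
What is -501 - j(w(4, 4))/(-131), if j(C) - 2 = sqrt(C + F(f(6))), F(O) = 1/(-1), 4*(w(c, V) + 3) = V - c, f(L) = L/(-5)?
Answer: -65629/131 + 2*I/131 ≈ -500.98 + 0.015267*I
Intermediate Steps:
f(L) = -L/5 (f(L) = L*(-1/5) = -L/5)
w(c, V) = -3 - c/4 + V/4 (w(c, V) = -3 + (V - c)/4 = -3 + (-c/4 + V/4) = -3 - c/4 + V/4)
F(O) = -1
j(C) = 2 + sqrt(-1 + C) (j(C) = 2 + sqrt(C - 1) = 2 + sqrt(-1 + C))
-501 - j(w(4, 4))/(-131) = -501 - (2 + sqrt(-1 + (-3 - 1/4*4 + (1/4)*4)))/(-131) = -501 - (2 + sqrt(-1 + (-3 - 1 + 1)))*(-1)/131 = -501 - (2 + sqrt(-1 - 3))*(-1)/131 = -501 - (2 + sqrt(-4))*(-1)/131 = -501 - (2 + 2*I)*(-1)/131 = -501 - (-2/131 - 2*I/131) = -501 + (2/131 + 2*I/131) = -65629/131 + 2*I/131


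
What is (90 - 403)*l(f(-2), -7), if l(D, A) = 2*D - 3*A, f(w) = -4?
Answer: -4069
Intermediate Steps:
l(D, A) = -3*A + 2*D
(90 - 403)*l(f(-2), -7) = (90 - 403)*(-3*(-7) + 2*(-4)) = -313*(21 - 8) = -313*13 = -4069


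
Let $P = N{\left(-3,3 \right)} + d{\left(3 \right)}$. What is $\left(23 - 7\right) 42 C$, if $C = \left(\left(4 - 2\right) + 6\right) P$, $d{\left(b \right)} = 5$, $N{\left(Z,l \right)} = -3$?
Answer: $10752$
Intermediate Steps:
$P = 2$ ($P = -3 + 5 = 2$)
$C = 16$ ($C = \left(\left(4 - 2\right) + 6\right) 2 = \left(2 + 6\right) 2 = 8 \cdot 2 = 16$)
$\left(23 - 7\right) 42 C = \left(23 - 7\right) 42 \cdot 16 = 16 \cdot 42 \cdot 16 = 672 \cdot 16 = 10752$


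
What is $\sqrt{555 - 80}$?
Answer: $5 \sqrt{19} \approx 21.794$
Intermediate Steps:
$\sqrt{555 - 80} = \sqrt{475} = 5 \sqrt{19}$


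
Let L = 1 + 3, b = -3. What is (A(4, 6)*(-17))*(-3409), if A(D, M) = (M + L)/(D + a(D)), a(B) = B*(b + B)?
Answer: 289765/4 ≈ 72441.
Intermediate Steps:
a(B) = B*(-3 + B)
L = 4
A(D, M) = (4 + M)/(D + D*(-3 + D)) (A(D, M) = (M + 4)/(D + D*(-3 + D)) = (4 + M)/(D + D*(-3 + D)))
(A(4, 6)*(-17))*(-3409) = (((4 + 6)/(4*(-2 + 4)))*(-17))*(-3409) = (((¼)*10/2)*(-17))*(-3409) = (((¼)*(½)*10)*(-17))*(-3409) = ((5/4)*(-17))*(-3409) = -85/4*(-3409) = 289765/4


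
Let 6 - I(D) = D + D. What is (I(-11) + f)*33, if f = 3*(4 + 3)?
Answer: 1617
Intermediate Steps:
I(D) = 6 - 2*D (I(D) = 6 - (D + D) = 6 - 2*D)
f = 21 (f = 3*7 = 21)
(I(-11) + f)*33 = ((6 - 2*(-11)) + 21)*33 = ((6 + 22) + 21)*33 = (28 + 21)*33 = 49*33 = 1617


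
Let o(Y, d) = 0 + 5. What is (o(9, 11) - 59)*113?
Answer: -6102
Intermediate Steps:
o(Y, d) = 5
(o(9, 11) - 59)*113 = (5 - 59)*113 = -54*113 = -6102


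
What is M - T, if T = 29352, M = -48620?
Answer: -77972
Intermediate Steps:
M - T = -48620 - 1*29352 = -48620 - 29352 = -77972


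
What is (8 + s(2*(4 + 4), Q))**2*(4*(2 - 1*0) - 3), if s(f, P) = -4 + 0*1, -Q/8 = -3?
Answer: 80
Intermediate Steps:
Q = 24 (Q = -8*(-3) = 24)
s(f, P) = -4 (s(f, P) = -4 + 0 = -4)
(8 + s(2*(4 + 4), Q))**2*(4*(2 - 1*0) - 3) = (8 - 4)**2*(4*(2 - 1*0) - 3) = 4**2*(4*(2 + 0) - 3) = 16*(4*2 - 3) = 16*(8 - 3) = 16*5 = 80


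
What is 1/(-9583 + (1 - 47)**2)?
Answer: -1/7467 ≈ -0.00013392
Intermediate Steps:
1/(-9583 + (1 - 47)**2) = 1/(-9583 + (-46)**2) = 1/(-9583 + 2116) = 1/(-7467) = -1/7467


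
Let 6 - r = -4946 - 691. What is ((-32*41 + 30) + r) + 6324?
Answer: 10685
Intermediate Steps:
r = 5643 (r = 6 - (-4946 - 691) = 6 - 1*(-5637) = 6 + 5637 = 5643)
((-32*41 + 30) + r) + 6324 = ((-32*41 + 30) + 5643) + 6324 = ((-1312 + 30) + 5643) + 6324 = (-1282 + 5643) + 6324 = 4361 + 6324 = 10685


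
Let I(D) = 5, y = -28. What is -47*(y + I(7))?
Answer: 1081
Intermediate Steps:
-47*(y + I(7)) = -47*(-28 + 5) = -47*(-23) = 1081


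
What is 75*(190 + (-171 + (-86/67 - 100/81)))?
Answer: 2236175/1809 ≈ 1236.1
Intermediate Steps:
75*(190 + (-171 + (-86/67 - 100/81))) = 75*(190 + (-171 - 13666/5427)) = 75*(190 - 941683/5427) = 75*(89447/5427) = 2236175/1809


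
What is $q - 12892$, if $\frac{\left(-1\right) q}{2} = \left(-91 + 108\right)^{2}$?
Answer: $-13470$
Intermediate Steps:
$q = -578$ ($q = - 2 \left(-91 + 108\right)^{2} = - 2 \cdot 17^{2} = \left(-2\right) 289 = -578$)
$q - 12892 = -578 - 12892 = -13470$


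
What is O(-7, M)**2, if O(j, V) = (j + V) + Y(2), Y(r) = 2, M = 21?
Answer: 256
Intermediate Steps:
O(j, V) = 2 + V + j (O(j, V) = (j + V) + 2 = (V + j) + 2 = 2 + V + j)
O(-7, M)**2 = (2 + 21 - 7)**2 = 16**2 = 256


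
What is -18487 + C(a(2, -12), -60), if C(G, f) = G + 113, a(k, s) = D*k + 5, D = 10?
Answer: -18349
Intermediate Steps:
a(k, s) = 5 + 10*k (a(k, s) = 10*k + 5 = 5 + 10*k)
C(G, f) = 113 + G
-18487 + C(a(2, -12), -60) = -18487 + (113 + (5 + 10*2)) = -18487 + (113 + (5 + 20)) = -18487 + (113 + 25) = -18487 + 138 = -18349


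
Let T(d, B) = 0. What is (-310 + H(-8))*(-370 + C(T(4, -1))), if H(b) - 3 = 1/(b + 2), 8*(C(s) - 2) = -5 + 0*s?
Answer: 1811669/16 ≈ 1.1323e+5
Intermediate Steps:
C(s) = 11/8 (C(s) = 2 + (-5 + 0*s)/8 = 2 + (-5 + 0)/8 = 2 + (1/8)*(-5) = 2 - 5/8 = 11/8)
H(b) = 3 + 1/(2 + b) (H(b) = 3 + 1/(b + 2) = 3 + 1/(2 + b))
(-310 + H(-8))*(-370 + C(T(4, -1))) = (-310 + (7 + 3*(-8))/(2 - 8))*(-370 + 11/8) = (-310 + (7 - 24)/(-6))*(-2949/8) = (-310 - 1/6*(-17))*(-2949/8) = (-310 + 17/6)*(-2949/8) = -1843/6*(-2949/8) = 1811669/16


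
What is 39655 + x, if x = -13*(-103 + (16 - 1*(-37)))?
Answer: 40305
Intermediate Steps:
x = 650 (x = -13*(-103 + (16 + 37)) = -13*(-103 + 53) = -13*(-50) = 650)
39655 + x = 39655 + 650 = 40305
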